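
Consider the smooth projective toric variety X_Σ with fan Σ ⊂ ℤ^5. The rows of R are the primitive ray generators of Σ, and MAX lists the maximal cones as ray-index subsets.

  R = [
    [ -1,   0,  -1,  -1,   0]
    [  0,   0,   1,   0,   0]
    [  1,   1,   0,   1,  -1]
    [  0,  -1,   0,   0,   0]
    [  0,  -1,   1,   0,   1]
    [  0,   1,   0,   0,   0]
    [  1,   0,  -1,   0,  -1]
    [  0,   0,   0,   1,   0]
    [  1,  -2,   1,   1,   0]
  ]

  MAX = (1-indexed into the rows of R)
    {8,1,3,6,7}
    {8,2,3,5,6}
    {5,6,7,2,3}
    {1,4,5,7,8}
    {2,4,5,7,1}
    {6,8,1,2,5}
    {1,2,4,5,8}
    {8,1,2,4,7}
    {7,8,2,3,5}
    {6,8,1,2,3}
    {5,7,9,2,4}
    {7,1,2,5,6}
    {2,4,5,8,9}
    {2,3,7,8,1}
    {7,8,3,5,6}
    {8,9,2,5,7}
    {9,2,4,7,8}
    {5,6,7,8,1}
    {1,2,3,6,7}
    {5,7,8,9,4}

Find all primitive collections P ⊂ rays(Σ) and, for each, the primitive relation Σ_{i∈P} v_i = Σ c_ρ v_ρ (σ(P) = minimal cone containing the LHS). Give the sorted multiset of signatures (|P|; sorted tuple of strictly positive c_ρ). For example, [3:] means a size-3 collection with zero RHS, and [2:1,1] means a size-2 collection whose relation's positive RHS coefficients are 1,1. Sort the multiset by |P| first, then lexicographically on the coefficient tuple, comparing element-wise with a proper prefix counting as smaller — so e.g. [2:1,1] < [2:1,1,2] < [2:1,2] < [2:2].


Minimal non-faces — 9 found among 9 rays, 20 max cones:

  P={4,6}:  v_{4} + v_{6} = 0  ⟹  sig = [2:]
  P={3,4}:  v_{3} + v_{4} = v_{2} + v_{7} + v_{8}  ⟹  sig = [2:1,1,1]
  P={6,9}:  v_{6} + v_{9} = v_{2} + v_{5} + v_{7} + v_{8}  ⟹  sig = [2:1,1,1,1]
  P={3,9}:  v_{3} + v_{9} = 2·v_{2} + v_{5} + 2·v_{7} + 2·v_{8}  ⟹  sig = [2:1,2,2,2]
  P={1,9}:  v_{1} + v_{9} = 2·v_{4}  ⟹  sig = [2:2]
  P={1,3,5}:  v_{1} + v_{3} + v_{5} = 0  ⟹  sig = [3:]
  P={2,6,7,8}:  v_{2} + v_{6} + v_{7} + v_{8} = v_{3}  ⟹  sig = [4:1]
  P={1,2,5,7,8}:  v_{1} + v_{2} + v_{5} + v_{7} + v_{8} = v_{4}  ⟹  sig = [5:1]
  P={2,4,5,7,8}:  v_{2} + v_{4} + v_{5} + v_{7} + v_{8} = v_{9}  ⟹  sig = [5:1]

Signatures (|P|; sorted positive RHS coefficients), sorted:
    [2:]
    [2:1,1,1]
    [2:1,1,1,1]
    [2:1,2,2,2]
    [2:2]
    [3:]
    [4:1]
    [5:1]
    [5:1]


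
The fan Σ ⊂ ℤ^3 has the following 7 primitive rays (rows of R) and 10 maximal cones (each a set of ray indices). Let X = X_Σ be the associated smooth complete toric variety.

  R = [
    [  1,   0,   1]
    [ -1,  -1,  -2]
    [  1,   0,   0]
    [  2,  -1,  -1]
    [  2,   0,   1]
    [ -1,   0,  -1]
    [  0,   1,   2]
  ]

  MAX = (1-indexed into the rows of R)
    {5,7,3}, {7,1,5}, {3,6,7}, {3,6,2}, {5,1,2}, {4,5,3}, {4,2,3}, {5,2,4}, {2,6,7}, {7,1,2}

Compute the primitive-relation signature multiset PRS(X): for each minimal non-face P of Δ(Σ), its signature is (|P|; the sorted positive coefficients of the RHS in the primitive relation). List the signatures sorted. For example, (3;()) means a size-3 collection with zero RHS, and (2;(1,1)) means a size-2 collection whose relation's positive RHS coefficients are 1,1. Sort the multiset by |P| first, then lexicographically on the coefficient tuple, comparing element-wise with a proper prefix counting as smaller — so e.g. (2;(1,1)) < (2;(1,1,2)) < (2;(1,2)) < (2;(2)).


9 minimal non-faces of Δ(Σ) (on 7 rays):

  • {1,6}:  v_{1} + v_{6} = 0 ; sig = (2;())
  • {1,3}:  v_{1} + v_{3} = v_{5} ; sig = (2;(1))
  • {4,7}:  v_{4} + v_{7} = v_{5} ; sig = (2;(1))
  • {5,6}:  v_{5} + v_{6} = v_{3} ; sig = (2;(1))
  • {1,4}:  v_{1} + v_{4} = v_{2} + 2·v_{5} ; sig = (2;(1,2))
  • {4,6}:  v_{4} + v_{6} = v_{2} + 2·v_{3} ; sig = (2;(1,2))
  • {2,3,7}:  v_{2} + v_{3} + v_{7} = 0 ; sig = (3;())
  • {2,3,5}:  v_{2} + v_{3} + v_{5} = v_{4} ; sig = (3;(1))
  • {2,5,7}:  v_{2} + v_{5} + v_{7} = v_{1} ; sig = (3;(1))

Sorted signature multiset PRS(X):
    (2;())
    (2;(1))
    (2;(1))
    (2;(1))
    (2;(1,2))
    (2;(1,2))
    (3;())
    (3;(1))
    (3;(1))


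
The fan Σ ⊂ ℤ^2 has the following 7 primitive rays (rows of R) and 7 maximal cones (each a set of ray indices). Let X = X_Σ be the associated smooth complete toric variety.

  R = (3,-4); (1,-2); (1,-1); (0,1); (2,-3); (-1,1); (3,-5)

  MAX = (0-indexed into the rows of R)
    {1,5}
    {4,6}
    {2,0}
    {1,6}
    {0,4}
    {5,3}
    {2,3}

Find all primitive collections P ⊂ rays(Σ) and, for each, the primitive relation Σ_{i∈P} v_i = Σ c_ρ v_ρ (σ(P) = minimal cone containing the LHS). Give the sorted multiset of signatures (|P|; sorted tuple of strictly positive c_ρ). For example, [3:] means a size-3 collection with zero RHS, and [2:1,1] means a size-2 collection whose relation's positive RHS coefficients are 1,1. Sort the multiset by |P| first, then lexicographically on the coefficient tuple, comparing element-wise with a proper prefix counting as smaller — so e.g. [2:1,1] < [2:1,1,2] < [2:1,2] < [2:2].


Σ has 14 primitive collections:

  • {2,5}:  v_{2} + v_{5} = 0  ⇒ sig = [2:]
  • {0,5}:  v_{0} + v_{5} = v_{4}  ⇒ sig = [2:1]
  • {1,2}:  v_{1} + v_{2} = v_{4}  ⇒ sig = [2:1]
  • {1,3}:  v_{1} + v_{3} = v_{2}  ⇒ sig = [2:1]
  • {1,4}:  v_{1} + v_{4} = v_{6}  ⇒ sig = [2:1]
  • {2,4}:  v_{2} + v_{4} = v_{0}  ⇒ sig = [2:1]
  • {3,6}:  v_{3} + v_{6} = v_{0}  ⇒ sig = [2:1]
  • {4,5}:  v_{4} + v_{5} = v_{1}  ⇒ sig = [2:1]
  • {0,1}:  v_{0} + v_{1} = 2·v_{4}  ⇒ sig = [2:2]
  • {2,6}:  v_{2} + v_{6} = 2·v_{4}  ⇒ sig = [2:2]
  • {3,4}:  v_{3} + v_{4} = 2·v_{2}  ⇒ sig = [2:2]
  • {5,6}:  v_{5} + v_{6} = 2·v_{1}  ⇒ sig = [2:2]
  • {0,3}:  v_{0} + v_{3} = 3·v_{2}  ⇒ sig = [2:3]
  • {0,6}:  v_{0} + v_{6} = 3·v_{4}  ⇒ sig = [2:3]

Signatures (|P|; sorted positive RHS coefficients), sorted:
    [2:]
    [2:1]
    [2:1]
    [2:1]
    [2:1]
    [2:1]
    [2:1]
    [2:1]
    [2:2]
    [2:2]
    [2:2]
    [2:2]
    [2:3]
    [2:3]


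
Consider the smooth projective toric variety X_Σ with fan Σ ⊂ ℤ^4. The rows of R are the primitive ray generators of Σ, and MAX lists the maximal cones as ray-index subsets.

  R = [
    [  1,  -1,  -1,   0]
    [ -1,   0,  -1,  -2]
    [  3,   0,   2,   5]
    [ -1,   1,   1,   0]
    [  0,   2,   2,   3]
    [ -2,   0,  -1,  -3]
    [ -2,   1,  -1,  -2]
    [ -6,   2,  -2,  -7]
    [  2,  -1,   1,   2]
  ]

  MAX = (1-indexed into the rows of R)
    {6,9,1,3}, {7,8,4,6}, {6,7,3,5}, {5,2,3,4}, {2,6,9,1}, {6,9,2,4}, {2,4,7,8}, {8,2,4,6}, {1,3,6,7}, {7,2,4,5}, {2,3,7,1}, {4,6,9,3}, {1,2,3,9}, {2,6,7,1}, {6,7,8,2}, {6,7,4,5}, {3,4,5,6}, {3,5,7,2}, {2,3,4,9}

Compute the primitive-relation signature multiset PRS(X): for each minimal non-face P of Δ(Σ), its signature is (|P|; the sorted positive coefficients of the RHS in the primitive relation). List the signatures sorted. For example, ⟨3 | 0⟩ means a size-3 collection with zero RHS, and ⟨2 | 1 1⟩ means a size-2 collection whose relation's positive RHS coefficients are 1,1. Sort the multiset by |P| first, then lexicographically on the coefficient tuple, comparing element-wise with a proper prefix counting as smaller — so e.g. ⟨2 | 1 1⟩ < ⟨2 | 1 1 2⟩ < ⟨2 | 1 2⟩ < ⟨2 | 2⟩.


Minimal non-faces — 12 found among 9 rays, 19 max cones:

  • {1,4}:  v_{1} + v_{4} = 0 — sig = ⟨2 | 0⟩
  • {7,9}:  v_{7} + v_{9} = 0 — sig = ⟨2 | 0⟩
  • {1,5}:  v_{1} + v_{5} = v_{3} + v_{7} — sig = ⟨2 | 1 1⟩
  • {3,8}:  v_{3} + v_{8} = v_{4} + v_{7} — sig = ⟨2 | 1 1⟩
  • {5,9}:  v_{5} + v_{9} = v_{3} + v_{4} — sig = ⟨2 | 1 1⟩
  • {1,8}:  v_{1} + v_{8} = v_{2} + v_{6} + v_{7} — sig = ⟨2 | 1 1 1⟩
  • {8,9}:  v_{8} + v_{9} = v_{2} + v_{4} + v_{6} — sig = ⟨2 | 1 1 1⟩
  • {5,8}:  v_{5} + v_{8} = 2·v_{4} + 2·v_{7} — sig = ⟨2 | 2 2⟩
  • {2,3,6}:  v_{2} + v_{3} + v_{6} = 0 — sig = ⟨3 | 0⟩
  • {3,4,7}:  v_{3} + v_{4} + v_{7} = v_{5} — sig = ⟨3 | 1⟩
  • {2,5,6}:  v_{2} + v_{5} + v_{6} = v_{4} + v_{7} — sig = ⟨3 | 1 1⟩
  • {2,4,6,7}:  v_{2} + v_{4} + v_{6} + v_{7} = v_{8} — sig = ⟨4 | 1⟩

Signatures (|P|; sorted positive RHS coefficients), sorted:
    ⟨2 | 0⟩
    ⟨2 | 0⟩
    ⟨2 | 1 1⟩
    ⟨2 | 1 1⟩
    ⟨2 | 1 1⟩
    ⟨2 | 1 1 1⟩
    ⟨2 | 1 1 1⟩
    ⟨2 | 2 2⟩
    ⟨3 | 0⟩
    ⟨3 | 1⟩
    ⟨3 | 1 1⟩
    ⟨4 | 1⟩


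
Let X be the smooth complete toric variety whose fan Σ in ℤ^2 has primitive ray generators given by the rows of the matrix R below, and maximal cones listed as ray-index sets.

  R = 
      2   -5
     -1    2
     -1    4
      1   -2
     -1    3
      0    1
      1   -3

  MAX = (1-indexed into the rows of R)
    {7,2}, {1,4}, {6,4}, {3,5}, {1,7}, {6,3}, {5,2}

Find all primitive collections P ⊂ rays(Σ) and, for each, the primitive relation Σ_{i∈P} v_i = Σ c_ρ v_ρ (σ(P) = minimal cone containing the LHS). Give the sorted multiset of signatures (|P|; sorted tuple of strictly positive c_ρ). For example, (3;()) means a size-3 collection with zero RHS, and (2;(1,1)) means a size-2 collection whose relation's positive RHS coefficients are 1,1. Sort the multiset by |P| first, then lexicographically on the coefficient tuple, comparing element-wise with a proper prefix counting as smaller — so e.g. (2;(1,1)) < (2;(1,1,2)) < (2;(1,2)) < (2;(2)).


14 minimal non-faces of Δ(Σ) (on 7 rays):

  {2,4}:  v_{2} + v_{4} = 0  →  sig = (2;())
  {5,7}:  v_{5} + v_{7} = 0  →  sig = (2;())
  {1,2}:  v_{1} + v_{2} = v_{7}  →  sig = (2;(1))
  {1,5}:  v_{1} + v_{5} = v_{4}  →  sig = (2;(1))
  {2,6}:  v_{2} + v_{6} = v_{5}  →  sig = (2;(1))
  {3,7}:  v_{3} + v_{7} = v_{6}  →  sig = (2;(1))
  {4,5}:  v_{4} + v_{5} = v_{6}  →  sig = (2;(1))
  {4,7}:  v_{4} + v_{7} = v_{1}  →  sig = (2;(1))
  {5,6}:  v_{5} + v_{6} = v_{3}  →  sig = (2;(1))
  {6,7}:  v_{6} + v_{7} = v_{4}  →  sig = (2;(1))
  {1,3}:  v_{1} + v_{3} = v_{4} + v_{6}  →  sig = (2;(1,1))
  {1,6}:  v_{1} + v_{6} = 2·v_{4}  →  sig = (2;(2))
  {2,3}:  v_{2} + v_{3} = 2·v_{5}  →  sig = (2;(2))
  {3,4}:  v_{3} + v_{4} = 2·v_{6}  →  sig = (2;(2))

Signatures (|P|; sorted positive RHS coefficients), sorted:
    |P|=2: 14 collections, coeffs (), (), (1), (1), (1), (1), (1), (1), (1), (1), (1,1), (2), (2), (2)


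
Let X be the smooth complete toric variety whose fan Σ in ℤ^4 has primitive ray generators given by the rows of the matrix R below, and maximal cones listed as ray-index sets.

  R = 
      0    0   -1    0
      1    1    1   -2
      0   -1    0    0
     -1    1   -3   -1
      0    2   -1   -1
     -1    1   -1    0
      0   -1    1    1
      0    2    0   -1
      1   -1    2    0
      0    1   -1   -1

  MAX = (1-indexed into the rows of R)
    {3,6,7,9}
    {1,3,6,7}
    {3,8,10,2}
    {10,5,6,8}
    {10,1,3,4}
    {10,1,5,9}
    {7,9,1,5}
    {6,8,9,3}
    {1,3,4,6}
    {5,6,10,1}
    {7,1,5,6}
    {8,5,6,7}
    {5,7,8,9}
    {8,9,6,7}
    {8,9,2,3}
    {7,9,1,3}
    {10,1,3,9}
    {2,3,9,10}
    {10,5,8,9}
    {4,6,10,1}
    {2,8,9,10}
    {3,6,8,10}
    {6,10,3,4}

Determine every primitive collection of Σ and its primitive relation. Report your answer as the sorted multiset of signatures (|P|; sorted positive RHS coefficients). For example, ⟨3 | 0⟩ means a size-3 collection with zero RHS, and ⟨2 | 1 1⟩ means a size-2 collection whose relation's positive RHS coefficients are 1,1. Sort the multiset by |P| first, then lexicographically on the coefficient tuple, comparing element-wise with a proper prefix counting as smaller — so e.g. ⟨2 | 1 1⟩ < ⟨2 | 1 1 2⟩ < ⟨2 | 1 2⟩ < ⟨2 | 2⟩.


18 minimal non-faces of Δ(Σ) (on 10 rays):

  {7,10}:  v_{7} + v_{10} = 0 ; sig = ⟨2 | 0⟩
  {1,8}:  v_{1} + v_{8} = v_{5} ; sig = ⟨2 | 1⟩
  {3,5}:  v_{3} + v_{5} = v_{10} ; sig = ⟨2 | 1⟩
  {4,9}:  v_{4} + v_{9} = v_{3} + v_{10} ; sig = ⟨2 | 1 1⟩
  {2,7}:  v_{2} + v_{7} = v_{3} + v_{8} + v_{9} ; sig = ⟨2 | 1 1 1⟩
  {4,7}:  v_{4} + v_{7} = v_{1} + v_{3} + v_{6} ; sig = ⟨2 | 1 1 1⟩
  {2,5}:  v_{2} + v_{5} = v_{8} + v_{9} + 2·v_{10} ; sig = ⟨2 | 1 1 2⟩
  {4,5}:  v_{4} + v_{5} = v_{1} + v_{6} + 2·v_{10} ; sig = ⟨2 | 1 1 2⟩
  {1,2}:  v_{1} + v_{2} = v_{9} + 2·v_{10} ; sig = ⟨2 | 1 2⟩
  {4,8}:  v_{4} + v_{8} = v_{6} + 2·v_{10} ; sig = ⟨2 | 1 2⟩
  {2,4}:  v_{2} + v_{4} = 2·v_{3} + v_{8} + 2·v_{10} ; sig = ⟨2 | 1 2 2⟩
  {2,6}:  v_{2} + v_{6} = 2·v_{3} + 2·v_{8} ; sig = ⟨2 | 2 2⟩
  {1,6,9}:  v_{1} + v_{6} + v_{9} = 0 ; sig = ⟨3 | 0⟩
  {5,6,9}:  v_{5} + v_{6} + v_{9} = v_{8} ; sig = ⟨3 | 1⟩
  {3,7,8}:  v_{3} + v_{7} + v_{8} = v_{6} + v_{9} ; sig = ⟨3 | 1 1⟩
  {6,9,10}:  v_{6} + v_{9} + v_{10} = v_{3} + v_{8} ; sig = ⟨3 | 1 1⟩
  {1,3,6,10}:  v_{1} + v_{3} + v_{6} + v_{10} = v_{4} ; sig = ⟨4 | 1⟩
  {3,8,9,10}:  v_{3} + v_{8} + v_{9} + v_{10} = v_{2} ; sig = ⟨4 | 1⟩

so the primitive-relation signature multiset is
    |P|=2: 12 collections, coeffs (), (1), (1), (1,1), (1,1,1), (1,1,1), (1,1,2), (1,1,2), (1,2), (1,2), (1,2,2), (2,2)
    |P|=3: 4 collections, coeffs (), (1), (1,1), (1,1)
    |P|=4: 2 collections, coeffs (1), (1)


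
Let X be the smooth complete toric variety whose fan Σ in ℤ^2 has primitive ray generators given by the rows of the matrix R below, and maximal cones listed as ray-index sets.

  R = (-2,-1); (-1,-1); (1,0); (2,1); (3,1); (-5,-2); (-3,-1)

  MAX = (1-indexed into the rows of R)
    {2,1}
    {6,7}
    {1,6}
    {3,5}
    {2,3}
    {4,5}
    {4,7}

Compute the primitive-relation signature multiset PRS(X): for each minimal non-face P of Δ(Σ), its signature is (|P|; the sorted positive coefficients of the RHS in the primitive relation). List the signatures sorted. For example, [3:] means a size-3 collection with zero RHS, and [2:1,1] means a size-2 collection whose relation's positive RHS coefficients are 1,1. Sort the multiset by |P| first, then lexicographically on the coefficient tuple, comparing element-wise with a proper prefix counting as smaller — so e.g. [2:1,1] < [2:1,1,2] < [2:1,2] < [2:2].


Σ has 14 primitive collections:

  {1,4}:  v_{1} + v_{4} = 0  so sig = [2:]
  {5,7}:  v_{5} + v_{7} = 0  so sig = [2:]
  {1,3}:  v_{1} + v_{3} = v_{2}  so sig = [2:1]
  {1,5}:  v_{1} + v_{5} = v_{3}  so sig = [2:1]
  {1,7}:  v_{1} + v_{7} = v_{6}  so sig = [2:1]
  {2,4}:  v_{2} + v_{4} = v_{3}  so sig = [2:1]
  {3,4}:  v_{3} + v_{4} = v_{5}  so sig = [2:1]
  {3,7}:  v_{3} + v_{7} = v_{1}  so sig = [2:1]
  {4,6}:  v_{4} + v_{6} = v_{7}  so sig = [2:1]
  {5,6}:  v_{5} + v_{6} = v_{1}  so sig = [2:1]
  {2,5}:  v_{2} + v_{5} = 2·v_{3}  so sig = [2:2]
  {2,7}:  v_{2} + v_{7} = 2·v_{1}  so sig = [2:2]
  {3,6}:  v_{3} + v_{6} = 2·v_{1}  so sig = [2:2]
  {2,6}:  v_{2} + v_{6} = 3·v_{1}  so sig = [2:3]

Hence PRS(X_Σ) =
    [2:]
    [2:]
    [2:1]
    [2:1]
    [2:1]
    [2:1]
    [2:1]
    [2:1]
    [2:1]
    [2:1]
    [2:2]
    [2:2]
    [2:2]
    [2:3]


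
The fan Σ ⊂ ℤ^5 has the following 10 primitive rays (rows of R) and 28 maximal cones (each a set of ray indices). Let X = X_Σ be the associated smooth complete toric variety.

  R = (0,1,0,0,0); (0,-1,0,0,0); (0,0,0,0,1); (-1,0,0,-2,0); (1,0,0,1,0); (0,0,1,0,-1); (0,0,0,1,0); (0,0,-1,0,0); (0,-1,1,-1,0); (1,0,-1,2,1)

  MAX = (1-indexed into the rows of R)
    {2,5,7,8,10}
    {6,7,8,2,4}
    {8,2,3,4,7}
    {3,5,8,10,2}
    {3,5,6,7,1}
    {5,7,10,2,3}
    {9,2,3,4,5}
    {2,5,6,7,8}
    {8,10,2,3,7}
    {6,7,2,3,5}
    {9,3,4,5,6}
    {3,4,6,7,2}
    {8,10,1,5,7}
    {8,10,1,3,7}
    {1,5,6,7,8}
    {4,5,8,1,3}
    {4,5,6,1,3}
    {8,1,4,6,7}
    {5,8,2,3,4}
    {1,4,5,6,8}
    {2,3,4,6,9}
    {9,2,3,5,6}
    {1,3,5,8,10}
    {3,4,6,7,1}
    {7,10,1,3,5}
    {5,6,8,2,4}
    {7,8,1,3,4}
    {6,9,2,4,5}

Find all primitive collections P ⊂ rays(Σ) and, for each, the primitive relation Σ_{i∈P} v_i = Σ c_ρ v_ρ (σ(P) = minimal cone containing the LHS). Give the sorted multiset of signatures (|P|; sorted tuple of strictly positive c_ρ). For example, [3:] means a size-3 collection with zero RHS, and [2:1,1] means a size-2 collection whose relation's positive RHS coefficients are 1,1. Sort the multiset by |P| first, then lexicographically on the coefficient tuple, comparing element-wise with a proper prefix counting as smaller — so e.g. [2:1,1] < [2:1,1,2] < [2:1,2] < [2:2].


Primitive collections (11):

  • {1,2}:  v_{1} + v_{2} = 0  →  sig = [2:]
  • {4,10}:  v_{4} + v_{10} = v_{3} + v_{8}  →  sig = [2:1,1]
  • {6,10}:  v_{6} + v_{10} = v_{5} + v_{7}  →  sig = [2:1,1]
  • {7,9}:  v_{7} + v_{9} = v_{2} + v_{3} + v_{6}  →  sig = [2:1,1,1]
  • {8,9}:  v_{8} + v_{9} = v_{2} + v_{4} + v_{5}  →  sig = [2:1,1,1]
  • {9,10}:  v_{9} + v_{10} = v_{2} + v_{3} + v_{5}  →  sig = [2:1,1,1]
  • {1,9}:  v_{1} + v_{9} = v_{3} + v_{4} + v_{5} + v_{6}  →  sig = [2:1,1,1,1]
  • {3,6,8}:  v_{3} + v_{6} + v_{8} = 0  →  sig = [3:]
  • {4,5,7}:  v_{4} + v_{5} + v_{7} = 0  →  sig = [3:]
  • {3,5,7,8}:  v_{3} + v_{5} + v_{7} + v_{8} = v_{10}  →  sig = [4:1]
  • {2,3,4,5,6}:  v_{2} + v_{3} + v_{4} + v_{5} + v_{6} = v_{9}  →  sig = [5:1]

so the primitive-relation signature multiset is
    [2:]
    [2:1,1]
    [2:1,1]
    [2:1,1,1]
    [2:1,1,1]
    [2:1,1,1]
    [2:1,1,1,1]
    [3:]
    [3:]
    [4:1]
    [5:1]


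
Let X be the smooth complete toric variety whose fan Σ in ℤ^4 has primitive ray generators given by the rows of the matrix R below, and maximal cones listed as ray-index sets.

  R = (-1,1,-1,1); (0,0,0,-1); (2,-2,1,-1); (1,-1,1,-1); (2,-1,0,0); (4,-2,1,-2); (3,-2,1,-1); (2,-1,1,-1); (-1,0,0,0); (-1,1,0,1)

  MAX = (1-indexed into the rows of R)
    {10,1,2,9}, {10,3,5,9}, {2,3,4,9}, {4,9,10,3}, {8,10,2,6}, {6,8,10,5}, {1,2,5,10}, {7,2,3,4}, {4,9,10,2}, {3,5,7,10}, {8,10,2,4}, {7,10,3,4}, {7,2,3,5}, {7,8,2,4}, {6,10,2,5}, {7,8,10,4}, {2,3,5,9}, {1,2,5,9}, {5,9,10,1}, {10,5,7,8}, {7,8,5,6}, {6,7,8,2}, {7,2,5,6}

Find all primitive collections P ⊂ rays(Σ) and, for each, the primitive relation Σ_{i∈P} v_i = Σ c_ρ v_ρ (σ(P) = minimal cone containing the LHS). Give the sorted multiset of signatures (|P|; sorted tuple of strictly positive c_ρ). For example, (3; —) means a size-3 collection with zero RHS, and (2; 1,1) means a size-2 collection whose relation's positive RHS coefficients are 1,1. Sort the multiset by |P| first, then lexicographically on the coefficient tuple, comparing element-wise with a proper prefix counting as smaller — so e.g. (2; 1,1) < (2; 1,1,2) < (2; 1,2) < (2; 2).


17 collections generate NE(X_Σ); each relation:

  {1,4}:  v_{1} + v_{4} = 0  ⟹  sig = (2; —)
  {1,7}:  v_{1} + v_{7} = v_{5}  ⟹  sig = (2; 1)
  {4,5}:  v_{4} + v_{5} = v_{7}  ⟹  sig = (2; 1)
  {7,9}:  v_{7} + v_{9} = v_{3}  ⟹  sig = (2; 1)
  {8,9}:  v_{8} + v_{9} = v_{4}  ⟹  sig = (2; 1)
  {1,3}:  v_{1} + v_{3} = v_{5} + v_{9}  ⟹  sig = (2; 1,1)
  {3,8}:  v_{3} + v_{8} = v_{4} + v_{7}  ⟹  sig = (2; 1,1)
  {6,9}:  v_{6} + v_{9} = v_{2} + v_{7}  ⟹  sig = (2; 1,1)
  {1,8}:  v_{1} + v_{8} = v_{2} + v_{5} + v_{10}  ⟹  sig = (2; 1,1,1)
  {4,6}:  v_{4} + v_{6} = v_{2} + v_{7} + v_{8}  ⟹  sig = (2; 1,1,1)
  {3,6}:  v_{3} + v_{6} = v_{2} + 2·v_{7}  ⟹  sig = (2; 1,2)
  {1,6}:  v_{1} + v_{6} = 2·v_{2} + 2·v_{5} + v_{10}  ⟹  sig = (2; 1,2,2)
  {2,3,10}:  v_{2} + v_{3} + v_{10} = v_{4}  ⟹  sig = (3; 1)
  {2,5,8}:  v_{2} + v_{5} + v_{8} = v_{6}  ⟹  sig = (3; 1)
  {2,7,10}:  v_{2} + v_{7} + v_{10} = v_{8}  ⟹  sig = (3; 1)
  {6,7,10}:  v_{6} + v_{7} + v_{10} = v_{5} + 2·v_{8}  ⟹  sig = (3; 1,2)
  {2,5,9,10}:  v_{2} + v_{5} + v_{9} + v_{10} = 0  ⟹  sig = (4; —)

Signatures (|P|; sorted positive RHS coefficients), sorted:
[(2; —), (2; 1), (2; 1), (2; 1), (2; 1), (2; 1,1), (2; 1,1), (2; 1,1), (2; 1,1,1), (2; 1,1,1), (2; 1,2), (2; 1,2,2), (3; 1), (3; 1), (3; 1), (3; 1,2), (4; —)]


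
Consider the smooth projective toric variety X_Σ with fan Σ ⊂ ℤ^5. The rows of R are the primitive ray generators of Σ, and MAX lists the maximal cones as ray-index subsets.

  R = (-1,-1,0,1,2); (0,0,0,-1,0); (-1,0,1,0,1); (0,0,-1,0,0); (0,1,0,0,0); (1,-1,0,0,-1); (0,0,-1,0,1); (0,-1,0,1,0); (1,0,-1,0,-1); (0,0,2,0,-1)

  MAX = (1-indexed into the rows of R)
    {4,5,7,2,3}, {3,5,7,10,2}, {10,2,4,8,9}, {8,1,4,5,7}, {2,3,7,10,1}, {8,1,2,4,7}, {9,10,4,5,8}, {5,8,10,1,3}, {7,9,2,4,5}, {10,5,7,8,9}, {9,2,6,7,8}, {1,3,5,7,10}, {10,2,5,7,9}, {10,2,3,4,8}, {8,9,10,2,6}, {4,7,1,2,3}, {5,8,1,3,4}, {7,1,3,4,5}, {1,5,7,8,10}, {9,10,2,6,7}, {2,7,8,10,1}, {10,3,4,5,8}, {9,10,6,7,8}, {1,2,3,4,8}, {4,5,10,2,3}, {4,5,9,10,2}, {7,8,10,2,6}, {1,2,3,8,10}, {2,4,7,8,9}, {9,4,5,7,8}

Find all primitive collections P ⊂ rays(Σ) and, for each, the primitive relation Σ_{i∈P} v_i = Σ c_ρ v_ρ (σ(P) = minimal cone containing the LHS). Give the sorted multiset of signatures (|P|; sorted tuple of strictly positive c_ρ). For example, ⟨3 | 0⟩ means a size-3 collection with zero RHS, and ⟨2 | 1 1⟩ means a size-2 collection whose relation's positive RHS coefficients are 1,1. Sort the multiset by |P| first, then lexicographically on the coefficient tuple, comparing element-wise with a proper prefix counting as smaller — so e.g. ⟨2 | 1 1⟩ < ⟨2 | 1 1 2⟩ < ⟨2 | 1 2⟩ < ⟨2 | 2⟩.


12 minimal non-faces of Δ(Σ) (on 10 rays):

  P = {3,9}:  v_{3} + v_{9} = 0 ; sig = ⟨2 | 0⟩
  P = {1,9}:  v_{1} + v_{9} = v_{7} + v_{8} ; sig = ⟨2 | 1 1⟩
  P = {4,6}:  v_{4} + v_{6} = v_{2} + v_{8} + v_{9} ; sig = ⟨2 | 1 1 1⟩
  P = {5,6}:  v_{5} + v_{6} = v_{7} + v_{9} + v_{10} ; sig = ⟨2 | 1 1 1⟩
  P = {3,6}:  v_{3} + v_{6} = v_{2} + v_{7} + v_{8} + v_{10} ; sig = ⟨2 | 1 1 1 1⟩
  P = {1,6}:  v_{1} + v_{6} = v_{2} + 2·v_{7} + 2·v_{8} + v_{10} ; sig = ⟨2 | 1 1 2 2⟩
  P = {2,5,8}:  v_{2} + v_{5} + v_{8} = 0 ; sig = ⟨3 | 0⟩
  P = {4,7,10}:  v_{4} + v_{7} + v_{10} = 0 ; sig = ⟨3 | 0⟩
  P = {3,7,8}:  v_{3} + v_{7} + v_{8} = v_{1} ; sig = ⟨3 | 1⟩
  P = {1,2,5}:  v_{1} + v_{2} + v_{5} = v_{3} + v_{7} ; sig = ⟨3 | 1 1⟩
  P = {1,4,10}:  v_{1} + v_{4} + v_{10} = v_{3} + v_{8} ; sig = ⟨3 | 1 1⟩
  P = {2,7,8,9,10}:  v_{2} + v_{7} + v_{8} + v_{9} + v_{10} = v_{6} ; sig = ⟨5 | 1⟩

Hence PRS(X_Σ) =
    |P|=2: 6 collections, coeffs (), (1,1), (1,1,1), (1,1,1), (1,1,1,1), (1,1,2,2)
    |P|=3: 5 collections, coeffs (), (), (1), (1,1), (1,1)
    |P|=5: 1 collection, coeffs (1)


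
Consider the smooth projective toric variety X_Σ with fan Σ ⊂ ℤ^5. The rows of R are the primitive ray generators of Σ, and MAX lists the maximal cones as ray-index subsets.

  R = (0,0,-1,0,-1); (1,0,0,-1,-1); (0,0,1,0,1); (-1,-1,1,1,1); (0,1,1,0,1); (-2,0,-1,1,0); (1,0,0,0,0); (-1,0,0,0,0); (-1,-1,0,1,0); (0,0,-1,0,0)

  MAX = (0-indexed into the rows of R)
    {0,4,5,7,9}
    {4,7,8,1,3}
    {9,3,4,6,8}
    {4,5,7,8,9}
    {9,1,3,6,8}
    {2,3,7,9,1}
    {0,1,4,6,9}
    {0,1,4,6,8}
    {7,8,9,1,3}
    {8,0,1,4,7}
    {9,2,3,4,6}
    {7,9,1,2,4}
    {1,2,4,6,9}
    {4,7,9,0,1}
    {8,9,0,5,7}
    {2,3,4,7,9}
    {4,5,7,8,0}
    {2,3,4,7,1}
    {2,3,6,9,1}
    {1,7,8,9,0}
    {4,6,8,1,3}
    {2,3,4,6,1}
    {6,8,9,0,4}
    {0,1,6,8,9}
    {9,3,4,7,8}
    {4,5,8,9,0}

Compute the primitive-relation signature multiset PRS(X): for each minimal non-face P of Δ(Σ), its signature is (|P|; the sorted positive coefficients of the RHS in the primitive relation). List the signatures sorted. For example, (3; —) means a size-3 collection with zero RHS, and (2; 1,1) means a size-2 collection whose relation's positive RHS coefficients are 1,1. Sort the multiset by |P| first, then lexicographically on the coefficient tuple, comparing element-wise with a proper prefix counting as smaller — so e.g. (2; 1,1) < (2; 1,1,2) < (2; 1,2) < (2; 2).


|primitive collections| = 11. Relations:

  P = {0,2}:  v_{0} + v_{2} = 0  →  sig = (2; —)
  P = {6,7}:  v_{6} + v_{7} = 0  →  sig = (2; —)
  P = {0,3}:  v_{0} + v_{3} = v_{8}  →  sig = (2; 1)
  P = {2,8}:  v_{2} + v_{8} = v_{3}  →  sig = (2; 1)
  P = {1,5}:  v_{1} + v_{5} = v_{0} + v_{7}  →  sig = (2; 1,1)
  P = {2,5}:  v_{2} + v_{5} = v_{4} + v_{7} + v_{8} + v_{9}  →  sig = (2; 1,1,1,1)
  P = {5,6}:  v_{5} + v_{6} = v_{0} + v_{4} + v_{8} + v_{9}  →  sig = (2; 1,1,1,1)
  P = {3,5}:  v_{3} + v_{5} = v_{4} + v_{7} + 2·v_{8} + v_{9}  →  sig = (2; 1,1,1,2)
  P = {1,4,8,9}:  v_{1} + v_{4} + v_{8} + v_{9} = 0  →  sig = (4; —)
  P = {1,3,4,9}:  v_{1} + v_{3} + v_{4} + v_{9} = v_{2}  →  sig = (4; 1)
  P = {0,4,7,8,9}:  v_{0} + v_{4} + v_{7} + v_{8} + v_{9} = v_{5}  →  sig = (5; 1)

Hence PRS(X_Σ) =
{ (2; —) ×2,  (2; 1) ×2,  (2; 1,1),  (2; 1,1,1,1) ×2,  (2; 1,1,1,2),  (4; —),  (4; 1),  (5; 1) }


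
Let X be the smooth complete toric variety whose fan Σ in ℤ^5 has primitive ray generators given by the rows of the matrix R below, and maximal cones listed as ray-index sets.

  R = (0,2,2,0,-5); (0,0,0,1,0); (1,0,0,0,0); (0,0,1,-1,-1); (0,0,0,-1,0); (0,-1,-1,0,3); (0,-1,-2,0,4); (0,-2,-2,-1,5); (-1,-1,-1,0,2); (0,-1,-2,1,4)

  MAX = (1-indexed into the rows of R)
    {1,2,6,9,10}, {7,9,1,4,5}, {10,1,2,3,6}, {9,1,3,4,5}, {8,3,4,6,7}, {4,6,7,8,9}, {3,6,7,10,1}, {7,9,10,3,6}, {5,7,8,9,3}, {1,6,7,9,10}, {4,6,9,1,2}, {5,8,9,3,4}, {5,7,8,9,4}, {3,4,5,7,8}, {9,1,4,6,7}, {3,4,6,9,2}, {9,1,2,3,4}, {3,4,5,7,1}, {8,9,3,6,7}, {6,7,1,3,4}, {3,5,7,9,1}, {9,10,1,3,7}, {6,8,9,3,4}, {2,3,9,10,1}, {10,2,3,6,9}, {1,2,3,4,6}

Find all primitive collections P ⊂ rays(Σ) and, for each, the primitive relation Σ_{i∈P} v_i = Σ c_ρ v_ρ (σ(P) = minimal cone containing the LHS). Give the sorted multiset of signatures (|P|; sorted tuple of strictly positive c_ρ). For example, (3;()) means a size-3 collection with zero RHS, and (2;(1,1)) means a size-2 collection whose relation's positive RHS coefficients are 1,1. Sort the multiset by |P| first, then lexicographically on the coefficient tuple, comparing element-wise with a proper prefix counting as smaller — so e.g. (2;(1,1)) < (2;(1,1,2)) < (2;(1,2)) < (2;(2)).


10 minimal non-faces of Δ(Σ) (on 10 rays):

  P={2,5}:  v_{2} + v_{5} = 0  ⟹  sig = (2;())
  P={1,8}:  v_{1} + v_{8} = v_{5}  ⟹  sig = (2;(1))
  P={2,7}:  v_{2} + v_{7} = v_{10}  ⟹  sig = (2;(1))
  P={4,10}:  v_{4} + v_{10} = v_{6}  ⟹  sig = (2;(1))
  P={5,10}:  v_{5} + v_{10} = v_{7}  ⟹  sig = (2;(1))
  P={5,6}:  v_{5} + v_{6} = v_{4} + v_{7}  ⟹  sig = (2;(1,1))
  P={2,8}:  v_{2} + v_{8} = v_{3} + v_{6} + v_{9}  ⟹  sig = (2;(1,1,1))
  P={8,10}:  v_{8} + v_{10} = v_{3} + v_{6} + v_{7} + v_{9}  ⟹  sig = (2;(1,1,1,1))
  P={1,3,6,9}:  v_{1} + v_{3} + v_{6} + v_{9} = 0  ⟹  sig = (4;())
  P={3,4,7,9}:  v_{3} + v_{4} + v_{7} + v_{9} = v_{8}  ⟹  sig = (4;(1))

so the primitive-relation signature multiset is
{ (2;()),  (2;(1)) ×4,  (2;(1,1)),  (2;(1,1,1)),  (2;(1,1,1,1)),  (4;()),  (4;(1)) }


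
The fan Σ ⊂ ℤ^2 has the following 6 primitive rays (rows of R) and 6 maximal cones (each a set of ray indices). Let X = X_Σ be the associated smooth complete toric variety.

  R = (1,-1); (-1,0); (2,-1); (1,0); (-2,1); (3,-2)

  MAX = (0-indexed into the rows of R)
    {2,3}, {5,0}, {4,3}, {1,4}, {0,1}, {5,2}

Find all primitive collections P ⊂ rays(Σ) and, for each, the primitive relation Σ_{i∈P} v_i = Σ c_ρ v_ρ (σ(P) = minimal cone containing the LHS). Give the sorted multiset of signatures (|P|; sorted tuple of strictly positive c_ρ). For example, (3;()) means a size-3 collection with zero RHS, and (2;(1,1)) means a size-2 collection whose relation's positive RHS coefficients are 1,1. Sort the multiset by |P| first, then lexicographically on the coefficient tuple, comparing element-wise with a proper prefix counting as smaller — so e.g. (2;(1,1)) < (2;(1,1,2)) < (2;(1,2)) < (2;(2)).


Σ has 9 primitive collections:

  {1,3}:  v_{1} + v_{3} = 0  ⟹  sig = (2;())
  {2,4}:  v_{2} + v_{4} = 0  ⟹  sig = (2;())
  {0,2}:  v_{0} + v_{2} = v_{5}  ⟹  sig = (2;(1))
  {0,3}:  v_{0} + v_{3} = v_{2}  ⟹  sig = (2;(1))
  {0,4}:  v_{0} + v_{4} = v_{1}  ⟹  sig = (2;(1))
  {1,2}:  v_{1} + v_{2} = v_{0}  ⟹  sig = (2;(1))
  {4,5}:  v_{4} + v_{5} = v_{0}  ⟹  sig = (2;(1))
  {1,5}:  v_{1} + v_{5} = 2·v_{0}  ⟹  sig = (2;(2))
  {3,5}:  v_{3} + v_{5} = 2·v_{2}  ⟹  sig = (2;(2))

Signatures (|P|; sorted positive RHS coefficients), sorted:
{ (2;()) ×2,  (2;(1)) ×5,  (2;(2)) ×2 }


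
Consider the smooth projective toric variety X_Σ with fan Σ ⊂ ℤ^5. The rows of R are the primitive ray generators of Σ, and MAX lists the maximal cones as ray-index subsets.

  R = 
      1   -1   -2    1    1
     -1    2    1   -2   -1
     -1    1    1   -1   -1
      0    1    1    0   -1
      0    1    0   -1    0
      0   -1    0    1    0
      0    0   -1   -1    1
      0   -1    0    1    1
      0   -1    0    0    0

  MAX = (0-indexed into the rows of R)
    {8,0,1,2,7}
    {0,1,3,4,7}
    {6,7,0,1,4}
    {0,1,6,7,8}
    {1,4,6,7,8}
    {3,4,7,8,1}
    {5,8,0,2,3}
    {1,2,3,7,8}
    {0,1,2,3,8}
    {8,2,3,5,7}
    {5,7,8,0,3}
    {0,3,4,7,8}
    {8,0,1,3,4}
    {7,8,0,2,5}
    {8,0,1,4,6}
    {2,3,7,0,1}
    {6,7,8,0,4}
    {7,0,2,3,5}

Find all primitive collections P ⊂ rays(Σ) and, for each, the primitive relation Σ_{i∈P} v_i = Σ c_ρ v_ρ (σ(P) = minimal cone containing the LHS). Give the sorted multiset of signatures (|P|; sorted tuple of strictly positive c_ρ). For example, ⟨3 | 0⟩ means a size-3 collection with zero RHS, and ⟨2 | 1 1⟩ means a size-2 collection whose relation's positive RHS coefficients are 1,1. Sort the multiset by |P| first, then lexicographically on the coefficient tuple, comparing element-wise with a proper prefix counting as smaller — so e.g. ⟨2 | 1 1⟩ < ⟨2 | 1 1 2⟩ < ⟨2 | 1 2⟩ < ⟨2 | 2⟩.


Primitive collections (9):

  P={4,5}:  v_{4} + v_{5} = 0  ⟹  sig = ⟨2 | 0⟩
  P={1,5}:  v_{1} + v_{5} = v_{2}  ⟹  sig = ⟨2 | 1⟩
  P={2,4}:  v_{2} + v_{4} = v_{1}  ⟹  sig = ⟨2 | 1⟩
  P={3,6}:  v_{3} + v_{6} = v_{4}  ⟹  sig = ⟨2 | 1⟩
  P={5,6}:  v_{5} + v_{6} = v_{0} + v_{1} + v_{7} + v_{8}  ⟹  sig = ⟨2 | 1 1 1 1⟩
  P={2,6}:  v_{2} + v_{6} = v_{0} + 2·v_{1} + v_{7} + v_{8}  ⟹  sig = ⟨2 | 1 1 1 2⟩
  P={0,1,3,7,8}:  v_{0} + v_{1} + v_{3} + v_{7} + v_{8} = 0  ⟹  sig = ⟨5 | 0⟩
  P={0,1,4,7,8}:  v_{0} + v_{1} + v_{4} + v_{7} + v_{8} = v_{6}  ⟹  sig = ⟨5 | 1⟩
  P={0,2,3,7,8}:  v_{0} + v_{2} + v_{3} + v_{7} + v_{8} = v_{5}  ⟹  sig = ⟨5 | 1⟩

Signatures (|P|; sorted positive RHS coefficients), sorted:
{ ⟨2 | 0⟩,  ⟨2 | 1⟩ ×3,  ⟨2 | 1 1 1 1⟩,  ⟨2 | 1 1 1 2⟩,  ⟨5 | 0⟩,  ⟨5 | 1⟩ ×2 }


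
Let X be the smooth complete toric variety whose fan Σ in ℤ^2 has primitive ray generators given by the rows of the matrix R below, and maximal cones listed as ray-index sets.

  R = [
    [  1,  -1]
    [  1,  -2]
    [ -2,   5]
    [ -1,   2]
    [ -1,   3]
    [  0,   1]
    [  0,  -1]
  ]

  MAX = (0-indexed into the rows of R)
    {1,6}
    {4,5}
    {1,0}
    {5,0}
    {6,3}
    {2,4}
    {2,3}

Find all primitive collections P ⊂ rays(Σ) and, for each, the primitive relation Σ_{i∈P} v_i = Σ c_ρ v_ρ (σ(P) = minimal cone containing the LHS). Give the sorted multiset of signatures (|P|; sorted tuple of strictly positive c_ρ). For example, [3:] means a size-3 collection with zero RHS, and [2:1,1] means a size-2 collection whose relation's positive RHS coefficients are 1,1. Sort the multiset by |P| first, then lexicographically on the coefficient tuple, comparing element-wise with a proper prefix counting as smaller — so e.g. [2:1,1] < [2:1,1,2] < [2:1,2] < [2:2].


The 14 primitive collections of Σ (r=7, n=2):

  P = {1,3}:  v_{1} + v_{3} = 0  →  sig = [2:]
  P = {5,6}:  v_{5} + v_{6} = 0  →  sig = [2:]
  P = {0,3}:  v_{0} + v_{3} = v_{5}  →  sig = [2:1]
  P = {0,6}:  v_{0} + v_{6} = v_{1}  →  sig = [2:1]
  P = {1,2}:  v_{1} + v_{2} = v_{4}  →  sig = [2:1]
  P = {1,4}:  v_{1} + v_{4} = v_{5}  →  sig = [2:1]
  P = {1,5}:  v_{1} + v_{5} = v_{0}  →  sig = [2:1]
  P = {3,4}:  v_{3} + v_{4} = v_{2}  →  sig = [2:1]
  P = {3,5}:  v_{3} + v_{5} = v_{4}  →  sig = [2:1]
  P = {4,6}:  v_{4} + v_{6} = v_{3}  →  sig = [2:1]
  P = {0,2}:  v_{0} + v_{2} = v_{4} + v_{5}  →  sig = [2:1,1]
  P = {0,4}:  v_{0} + v_{4} = 2·v_{5}  →  sig = [2:2]
  P = {2,5}:  v_{2} + v_{5} = 2·v_{4}  →  sig = [2:2]
  P = {2,6}:  v_{2} + v_{6} = 2·v_{3}  →  sig = [2:2]

Signatures (|P|; sorted positive RHS coefficients), sorted:
[[2:], [2:], [2:1], [2:1], [2:1], [2:1], [2:1], [2:1], [2:1], [2:1], [2:1,1], [2:2], [2:2], [2:2]]


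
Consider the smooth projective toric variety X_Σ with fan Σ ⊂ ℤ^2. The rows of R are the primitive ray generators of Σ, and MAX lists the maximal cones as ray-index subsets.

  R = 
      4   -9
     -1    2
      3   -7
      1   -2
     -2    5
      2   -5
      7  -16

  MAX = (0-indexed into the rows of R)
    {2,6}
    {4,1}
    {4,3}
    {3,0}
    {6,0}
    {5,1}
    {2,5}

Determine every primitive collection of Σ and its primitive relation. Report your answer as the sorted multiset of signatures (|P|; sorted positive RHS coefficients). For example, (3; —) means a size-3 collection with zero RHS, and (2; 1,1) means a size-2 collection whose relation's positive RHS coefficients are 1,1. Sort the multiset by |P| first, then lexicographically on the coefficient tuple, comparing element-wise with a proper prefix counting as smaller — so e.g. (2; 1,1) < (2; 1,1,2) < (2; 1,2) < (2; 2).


14 collections generate NE(X_Σ); each relation:

  • {1,3}:  v_{1} + v_{3} = 0 ; sig = (2; —)
  • {4,5}:  v_{4} + v_{5} = 0 ; sig = (2; —)
  • {0,1}:  v_{0} + v_{1} = v_{2} ; sig = (2; 1)
  • {0,2}:  v_{0} + v_{2} = v_{6} ; sig = (2; 1)
  • {1,2}:  v_{1} + v_{2} = v_{5} ; sig = (2; 1)
  • {2,3}:  v_{2} + v_{3} = v_{0} ; sig = (2; 1)
  • {2,4}:  v_{2} + v_{4} = v_{3} ; sig = (2; 1)
  • {3,5}:  v_{3} + v_{5} = v_{2} ; sig = (2; 1)
  • {4,6}:  v_{4} + v_{6} = v_{0} + v_{3} ; sig = (2; 1,1)
  • {0,4}:  v_{0} + v_{4} = 2·v_{3} ; sig = (2; 2)
  • {0,5}:  v_{0} + v_{5} = 2·v_{2} ; sig = (2; 2)
  • {1,6}:  v_{1} + v_{6} = 2·v_{2} ; sig = (2; 2)
  • {3,6}:  v_{3} + v_{6} = 2·v_{0} ; sig = (2; 2)
  • {5,6}:  v_{5} + v_{6} = 3·v_{2} ; sig = (2; 3)

Hence PRS(X_Σ) =
    |P|=2: 14 collections, coeffs (), (), (1), (1), (1), (1), (1), (1), (1,1), (2), (2), (2), (2), (3)


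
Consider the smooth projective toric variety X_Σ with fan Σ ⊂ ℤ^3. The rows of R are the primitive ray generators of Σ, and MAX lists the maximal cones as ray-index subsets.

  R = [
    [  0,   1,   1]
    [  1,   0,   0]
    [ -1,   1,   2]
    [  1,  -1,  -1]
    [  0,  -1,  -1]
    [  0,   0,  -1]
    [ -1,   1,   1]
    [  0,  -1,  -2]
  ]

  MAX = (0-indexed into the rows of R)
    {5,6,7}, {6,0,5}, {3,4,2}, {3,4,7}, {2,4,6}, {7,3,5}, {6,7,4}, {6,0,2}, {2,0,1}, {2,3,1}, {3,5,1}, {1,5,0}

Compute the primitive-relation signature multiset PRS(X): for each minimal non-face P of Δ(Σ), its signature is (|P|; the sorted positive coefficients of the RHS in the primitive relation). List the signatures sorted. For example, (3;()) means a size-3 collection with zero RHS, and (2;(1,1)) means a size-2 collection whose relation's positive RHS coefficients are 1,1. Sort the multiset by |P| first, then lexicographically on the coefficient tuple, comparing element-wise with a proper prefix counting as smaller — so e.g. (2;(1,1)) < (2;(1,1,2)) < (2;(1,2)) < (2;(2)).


Δ(Σ) — 8 vertices, 10 min non-faces:

  P={0,4}:  v_{0} + v_{4} = 0 ; sig = (2;())
  P={3,6}:  v_{3} + v_{6} = 0 ; sig = (2;())
  P={0,3}:  v_{0} + v_{3} = v_{1} ; sig = (2;(1))
  P={0,7}:  v_{0} + v_{7} = v_{5} ; sig = (2;(1))
  P={1,4}:  v_{1} + v_{4} = v_{3} ; sig = (2;(1))
  P={1,6}:  v_{1} + v_{6} = v_{0} ; sig = (2;(1))
  P={2,5}:  v_{2} + v_{5} = v_{6} ; sig = (2;(1))
  P={4,5}:  v_{4} + v_{5} = v_{7} ; sig = (2;(1))
  P={1,7}:  v_{1} + v_{7} = v_{3} + v_{5} ; sig = (2;(1,1))
  P={2,7}:  v_{2} + v_{7} = v_{4} + v_{6} ; sig = (2;(1,1))

Sorted signature multiset PRS(X):
[(2;()), (2;()), (2;(1)), (2;(1)), (2;(1)), (2;(1)), (2;(1)), (2;(1)), (2;(1,1)), (2;(1,1))]


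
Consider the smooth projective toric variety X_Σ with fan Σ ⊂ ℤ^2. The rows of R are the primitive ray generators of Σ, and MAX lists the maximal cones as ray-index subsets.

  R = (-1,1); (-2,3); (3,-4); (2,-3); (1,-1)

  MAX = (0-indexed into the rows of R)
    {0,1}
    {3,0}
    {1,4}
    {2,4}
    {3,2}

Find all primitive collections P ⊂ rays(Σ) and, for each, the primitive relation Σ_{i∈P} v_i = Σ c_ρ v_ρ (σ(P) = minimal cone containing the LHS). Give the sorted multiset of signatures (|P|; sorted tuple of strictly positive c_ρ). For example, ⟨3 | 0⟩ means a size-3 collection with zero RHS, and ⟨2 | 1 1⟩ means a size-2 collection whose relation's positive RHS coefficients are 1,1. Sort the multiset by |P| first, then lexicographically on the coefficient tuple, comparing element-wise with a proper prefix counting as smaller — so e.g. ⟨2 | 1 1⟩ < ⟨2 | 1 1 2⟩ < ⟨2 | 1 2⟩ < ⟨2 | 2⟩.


5 collections generate NE(X_Σ); each relation:

  P = {0,4}:  v_{0} + v_{4} = 0  so sig = ⟨2 | 0⟩
  P = {1,3}:  v_{1} + v_{3} = 0  so sig = ⟨2 | 0⟩
  P = {0,2}:  v_{0} + v_{2} = v_{3}  so sig = ⟨2 | 1⟩
  P = {1,2}:  v_{1} + v_{2} = v_{4}  so sig = ⟨2 | 1⟩
  P = {3,4}:  v_{3} + v_{4} = v_{2}  so sig = ⟨2 | 1⟩

Signatures (|P|; sorted positive RHS coefficients), sorted:
    ⟨2 | 0⟩
    ⟨2 | 0⟩
    ⟨2 | 1⟩
    ⟨2 | 1⟩
    ⟨2 | 1⟩


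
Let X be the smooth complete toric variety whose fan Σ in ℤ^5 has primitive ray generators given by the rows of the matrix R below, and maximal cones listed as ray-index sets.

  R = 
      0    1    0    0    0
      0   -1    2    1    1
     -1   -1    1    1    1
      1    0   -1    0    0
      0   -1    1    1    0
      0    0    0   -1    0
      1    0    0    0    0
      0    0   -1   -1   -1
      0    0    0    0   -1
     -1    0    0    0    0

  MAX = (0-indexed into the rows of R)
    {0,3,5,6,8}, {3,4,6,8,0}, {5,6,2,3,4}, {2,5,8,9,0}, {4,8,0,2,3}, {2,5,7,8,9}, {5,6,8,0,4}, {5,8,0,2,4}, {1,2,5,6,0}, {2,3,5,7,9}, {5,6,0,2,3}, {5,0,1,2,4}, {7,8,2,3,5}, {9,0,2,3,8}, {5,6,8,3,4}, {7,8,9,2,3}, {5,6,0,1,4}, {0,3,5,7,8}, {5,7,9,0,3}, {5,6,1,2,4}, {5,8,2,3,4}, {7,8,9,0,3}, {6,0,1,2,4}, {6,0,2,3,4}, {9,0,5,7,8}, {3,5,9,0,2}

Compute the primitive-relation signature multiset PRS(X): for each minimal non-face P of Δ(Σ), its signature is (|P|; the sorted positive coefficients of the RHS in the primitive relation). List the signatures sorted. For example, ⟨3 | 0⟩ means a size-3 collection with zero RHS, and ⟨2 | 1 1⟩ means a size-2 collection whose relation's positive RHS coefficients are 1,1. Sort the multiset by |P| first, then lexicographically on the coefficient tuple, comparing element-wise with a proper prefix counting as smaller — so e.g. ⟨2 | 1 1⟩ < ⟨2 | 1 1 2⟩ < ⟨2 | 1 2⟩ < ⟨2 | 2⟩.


Δ(Σ) — 10 vertices, 14 min non-faces:

  {6,9}:  v_{6} + v_{9} = 0  →  sig = ⟨2 | 0⟩
  {1,7}:  v_{1} + v_{7} = v_{4} + v_{5}  →  sig = ⟨2 | 1 1⟩
  {4,9}:  v_{4} + v_{9} = v_{2} + v_{8}  →  sig = ⟨2 | 1 1⟩
  {6,7}:  v_{6} + v_{7} = v_{3} + v_{5} + v_{8}  →  sig = ⟨2 | 1 1 1⟩
  {1,9}:  v_{1} + v_{9} = v_{0} + v_{2} + v_{4} + v_{5}  →  sig = ⟨2 | 1 1 1 1⟩
  {4,7}:  v_{4} + v_{7} = v_{2} + v_{3} + v_{5} + 2·v_{8}  →  sig = ⟨2 | 1 1 1 2⟩
  {1,8}:  v_{1} + v_{8} = v_{0} + 2·v_{4} + v_{5}  →  sig = ⟨2 | 1 1 2⟩
  {1,3}:  v_{1} + v_{3} = v_{2} + 2·v_{6}  →  sig = ⟨2 | 1 2⟩
  {0,2,7}:  v_{0} + v_{2} + v_{7} = v_{9}  →  sig = ⟨3 | 1⟩
  {2,6,8}:  v_{2} + v_{6} + v_{8} = v_{4}  →  sig = ⟨3 | 1⟩
  {0,3,4,5}:  v_{0} + v_{3} + v_{4} + v_{5} = v_{6}  →  sig = ⟨4 | 1⟩
  {3,5,8,9}:  v_{3} + v_{5} + v_{8} + v_{9} = v_{7}  →  sig = ⟨4 | 1⟩
  {0,2,3,5,8}:  v_{0} + v_{2} + v_{3} + v_{5} + v_{8} = 0  →  sig = ⟨5 | 0⟩
  {0,2,4,5,6}:  v_{0} + v_{2} + v_{4} + v_{5} + v_{6} = v_{1}  →  sig = ⟨5 | 1⟩

Signatures (|P|; sorted positive RHS coefficients), sorted:
[⟨2 | 0⟩, ⟨2 | 1 1⟩, ⟨2 | 1 1⟩, ⟨2 | 1 1 1⟩, ⟨2 | 1 1 1 1⟩, ⟨2 | 1 1 1 2⟩, ⟨2 | 1 1 2⟩, ⟨2 | 1 2⟩, ⟨3 | 1⟩, ⟨3 | 1⟩, ⟨4 | 1⟩, ⟨4 | 1⟩, ⟨5 | 0⟩, ⟨5 | 1⟩]


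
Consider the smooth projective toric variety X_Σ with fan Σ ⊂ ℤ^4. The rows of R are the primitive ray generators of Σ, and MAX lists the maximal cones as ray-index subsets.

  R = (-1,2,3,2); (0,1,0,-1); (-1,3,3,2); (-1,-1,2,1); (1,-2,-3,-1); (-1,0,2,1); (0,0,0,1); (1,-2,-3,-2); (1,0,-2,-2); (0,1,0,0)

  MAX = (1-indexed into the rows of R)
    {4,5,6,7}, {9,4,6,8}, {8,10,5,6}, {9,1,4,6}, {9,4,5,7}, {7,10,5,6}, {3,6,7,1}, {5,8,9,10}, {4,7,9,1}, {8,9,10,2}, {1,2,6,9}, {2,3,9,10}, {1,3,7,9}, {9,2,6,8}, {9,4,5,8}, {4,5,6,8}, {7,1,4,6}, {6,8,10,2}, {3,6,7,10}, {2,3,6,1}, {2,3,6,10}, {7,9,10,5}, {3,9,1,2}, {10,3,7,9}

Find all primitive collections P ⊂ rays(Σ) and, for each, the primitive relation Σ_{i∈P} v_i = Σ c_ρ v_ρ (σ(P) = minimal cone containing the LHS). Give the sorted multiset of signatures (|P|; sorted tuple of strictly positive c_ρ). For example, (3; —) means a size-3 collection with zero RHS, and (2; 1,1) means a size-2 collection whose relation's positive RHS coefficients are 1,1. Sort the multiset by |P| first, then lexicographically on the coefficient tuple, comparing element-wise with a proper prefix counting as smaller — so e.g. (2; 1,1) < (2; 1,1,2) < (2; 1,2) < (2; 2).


15 minimal non-faces of Δ(Σ) (on 10 rays):

  {1,8}:  v_{1} + v_{8} = 0 ; sig = (2; —)
  {1,5}:  v_{1} + v_{5} = v_{7} ; sig = (2; 1)
  {1,10}:  v_{1} + v_{10} = v_{3} ; sig = (2; 1)
  {2,7}:  v_{2} + v_{7} = v_{10} ; sig = (2; 1)
  {3,8}:  v_{3} + v_{8} = v_{10} ; sig = (2; 1)
  {4,10}:  v_{4} + v_{10} = v_{6} ; sig = (2; 1)
  {7,8}:  v_{7} + v_{8} = v_{5} ; sig = (2; 1)
  {2,5}:  v_{2} + v_{5} = v_{8} + v_{10} ; sig = (2; 1,1)
  {3,4}:  v_{3} + v_{4} = v_{1} + v_{6} ; sig = (2; 1,1)
  {3,5}:  v_{3} + v_{5} = v_{7} + v_{10} ; sig = (2; 1,1)
  {2,4}:  v_{2} + v_{4} = 2·v_{6} + v_{9} ; sig = (2; 1,2)
  {6,7,9}:  v_{6} + v_{7} + v_{9} = 0 ; sig = (3; —)
  {5,6,9}:  v_{5} + v_{6} + v_{9} = v_{8} ; sig = (3; 1)
  {6,9,10}:  v_{6} + v_{9} + v_{10} = v_{2} ; sig = (3; 1)
  {3,6,9}:  v_{3} + v_{6} + v_{9} = v_{1} + v_{2} ; sig = (3; 1,1)

Hence PRS(X_Σ) =
    |P|=2: 11 collections, coeffs (), (1), (1), (1), (1), (1), (1), (1,1), (1,1), (1,1), (1,2)
    |P|=3: 4 collections, coeffs (), (1), (1), (1,1)
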